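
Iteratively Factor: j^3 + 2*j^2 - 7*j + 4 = (j - 1)*(j^2 + 3*j - 4) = (j - 1)*(j + 4)*(j - 1)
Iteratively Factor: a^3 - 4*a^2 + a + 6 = (a - 3)*(a^2 - a - 2) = (a - 3)*(a - 2)*(a + 1)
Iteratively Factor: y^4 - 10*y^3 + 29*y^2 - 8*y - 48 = (y - 4)*(y^3 - 6*y^2 + 5*y + 12) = (y - 4)*(y - 3)*(y^2 - 3*y - 4) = (y - 4)^2*(y - 3)*(y + 1)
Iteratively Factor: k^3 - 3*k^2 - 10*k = (k + 2)*(k^2 - 5*k) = k*(k + 2)*(k - 5)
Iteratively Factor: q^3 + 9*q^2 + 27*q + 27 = (q + 3)*(q^2 + 6*q + 9) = (q + 3)^2*(q + 3)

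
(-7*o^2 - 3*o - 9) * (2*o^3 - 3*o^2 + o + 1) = -14*o^5 + 15*o^4 - 16*o^3 + 17*o^2 - 12*o - 9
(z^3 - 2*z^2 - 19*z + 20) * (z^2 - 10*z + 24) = z^5 - 12*z^4 + 25*z^3 + 162*z^2 - 656*z + 480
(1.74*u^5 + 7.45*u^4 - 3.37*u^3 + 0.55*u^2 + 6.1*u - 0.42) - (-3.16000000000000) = 1.74*u^5 + 7.45*u^4 - 3.37*u^3 + 0.55*u^2 + 6.1*u + 2.74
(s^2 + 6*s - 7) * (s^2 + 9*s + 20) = s^4 + 15*s^3 + 67*s^2 + 57*s - 140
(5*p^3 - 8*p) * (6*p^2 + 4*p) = 30*p^5 + 20*p^4 - 48*p^3 - 32*p^2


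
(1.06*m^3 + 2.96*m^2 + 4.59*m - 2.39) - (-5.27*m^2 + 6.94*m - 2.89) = 1.06*m^3 + 8.23*m^2 - 2.35*m + 0.5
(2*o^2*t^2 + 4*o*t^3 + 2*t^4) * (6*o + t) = 12*o^3*t^2 + 26*o^2*t^3 + 16*o*t^4 + 2*t^5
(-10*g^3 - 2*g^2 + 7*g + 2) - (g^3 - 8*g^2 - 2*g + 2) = -11*g^3 + 6*g^2 + 9*g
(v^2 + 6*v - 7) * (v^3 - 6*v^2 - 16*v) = v^5 - 59*v^3 - 54*v^2 + 112*v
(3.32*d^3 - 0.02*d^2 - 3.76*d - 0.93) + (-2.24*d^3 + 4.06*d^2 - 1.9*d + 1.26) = 1.08*d^3 + 4.04*d^2 - 5.66*d + 0.33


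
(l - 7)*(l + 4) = l^2 - 3*l - 28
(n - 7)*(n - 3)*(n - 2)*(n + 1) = n^4 - 11*n^3 + 29*n^2 - n - 42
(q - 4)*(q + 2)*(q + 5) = q^3 + 3*q^2 - 18*q - 40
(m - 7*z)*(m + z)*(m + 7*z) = m^3 + m^2*z - 49*m*z^2 - 49*z^3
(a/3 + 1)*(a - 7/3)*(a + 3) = a^3/3 + 11*a^2/9 - 5*a/3 - 7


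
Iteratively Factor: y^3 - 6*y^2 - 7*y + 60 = (y - 5)*(y^2 - y - 12) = (y - 5)*(y - 4)*(y + 3)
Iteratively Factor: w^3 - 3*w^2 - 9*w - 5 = (w - 5)*(w^2 + 2*w + 1) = (w - 5)*(w + 1)*(w + 1)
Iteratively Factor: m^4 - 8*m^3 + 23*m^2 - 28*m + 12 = (m - 2)*(m^3 - 6*m^2 + 11*m - 6) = (m - 3)*(m - 2)*(m^2 - 3*m + 2) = (m - 3)*(m - 2)^2*(m - 1)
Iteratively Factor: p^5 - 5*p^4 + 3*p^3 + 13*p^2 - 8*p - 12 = (p + 1)*(p^4 - 6*p^3 + 9*p^2 + 4*p - 12) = (p + 1)^2*(p^3 - 7*p^2 + 16*p - 12) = (p - 2)*(p + 1)^2*(p^2 - 5*p + 6) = (p - 2)^2*(p + 1)^2*(p - 3)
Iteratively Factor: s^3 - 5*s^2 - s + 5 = (s - 1)*(s^2 - 4*s - 5) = (s - 5)*(s - 1)*(s + 1)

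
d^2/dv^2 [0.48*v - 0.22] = 0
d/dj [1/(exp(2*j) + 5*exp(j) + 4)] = (-2*exp(j) - 5)*exp(j)/(exp(2*j) + 5*exp(j) + 4)^2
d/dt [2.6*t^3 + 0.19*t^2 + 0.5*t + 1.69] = 7.8*t^2 + 0.38*t + 0.5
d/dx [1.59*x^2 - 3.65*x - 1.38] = 3.18*x - 3.65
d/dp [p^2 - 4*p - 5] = 2*p - 4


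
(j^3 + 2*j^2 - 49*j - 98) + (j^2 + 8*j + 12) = j^3 + 3*j^2 - 41*j - 86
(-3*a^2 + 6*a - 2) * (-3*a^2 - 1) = 9*a^4 - 18*a^3 + 9*a^2 - 6*a + 2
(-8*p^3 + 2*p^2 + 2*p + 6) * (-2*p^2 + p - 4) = 16*p^5 - 12*p^4 + 30*p^3 - 18*p^2 - 2*p - 24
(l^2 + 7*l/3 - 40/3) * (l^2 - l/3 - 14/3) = l^4 + 2*l^3 - 169*l^2/9 - 58*l/9 + 560/9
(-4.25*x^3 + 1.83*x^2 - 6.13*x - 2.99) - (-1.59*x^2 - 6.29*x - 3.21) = -4.25*x^3 + 3.42*x^2 + 0.16*x + 0.22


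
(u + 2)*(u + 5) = u^2 + 7*u + 10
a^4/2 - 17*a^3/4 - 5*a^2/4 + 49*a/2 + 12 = (a/2 + 1)*(a - 8)*(a - 3)*(a + 1/2)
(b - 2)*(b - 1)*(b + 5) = b^3 + 2*b^2 - 13*b + 10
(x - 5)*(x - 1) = x^2 - 6*x + 5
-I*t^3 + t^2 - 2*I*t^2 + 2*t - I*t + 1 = (t + 1)*(t + I)*(-I*t - I)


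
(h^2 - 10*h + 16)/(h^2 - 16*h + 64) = (h - 2)/(h - 8)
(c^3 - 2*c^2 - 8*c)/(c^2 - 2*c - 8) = c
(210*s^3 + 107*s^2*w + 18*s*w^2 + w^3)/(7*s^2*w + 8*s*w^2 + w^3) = (30*s^2 + 11*s*w + w^2)/(w*(s + w))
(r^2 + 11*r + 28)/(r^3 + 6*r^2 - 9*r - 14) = (r + 4)/(r^2 - r - 2)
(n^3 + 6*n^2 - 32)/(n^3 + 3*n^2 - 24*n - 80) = (n - 2)/(n - 5)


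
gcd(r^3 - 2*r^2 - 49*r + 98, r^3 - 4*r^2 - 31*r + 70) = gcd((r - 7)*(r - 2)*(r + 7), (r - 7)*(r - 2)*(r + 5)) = r^2 - 9*r + 14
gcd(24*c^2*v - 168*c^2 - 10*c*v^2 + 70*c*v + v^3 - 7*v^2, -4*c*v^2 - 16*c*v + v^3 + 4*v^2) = -4*c + v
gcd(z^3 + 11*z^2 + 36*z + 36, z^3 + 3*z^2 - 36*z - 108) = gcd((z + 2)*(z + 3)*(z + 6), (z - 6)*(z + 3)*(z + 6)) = z^2 + 9*z + 18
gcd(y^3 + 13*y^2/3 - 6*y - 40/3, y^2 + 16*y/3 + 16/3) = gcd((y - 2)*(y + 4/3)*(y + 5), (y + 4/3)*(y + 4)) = y + 4/3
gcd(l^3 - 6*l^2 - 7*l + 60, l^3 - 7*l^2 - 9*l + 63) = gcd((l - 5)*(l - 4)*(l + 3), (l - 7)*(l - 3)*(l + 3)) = l + 3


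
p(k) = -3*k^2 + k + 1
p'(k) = 1 - 6*k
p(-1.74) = -9.82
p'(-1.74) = 11.44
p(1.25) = -2.44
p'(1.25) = -6.50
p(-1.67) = -9.04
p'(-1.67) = 11.02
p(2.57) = -16.24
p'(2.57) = -14.42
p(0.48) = 0.79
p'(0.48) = -1.88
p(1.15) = -1.82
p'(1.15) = -5.90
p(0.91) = -0.57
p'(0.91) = -4.46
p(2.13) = -10.48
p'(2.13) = -11.78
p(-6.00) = -113.00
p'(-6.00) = 37.00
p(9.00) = -233.00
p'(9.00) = -53.00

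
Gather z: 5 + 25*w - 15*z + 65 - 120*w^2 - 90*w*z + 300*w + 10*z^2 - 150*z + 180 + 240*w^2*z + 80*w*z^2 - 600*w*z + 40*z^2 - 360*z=-120*w^2 + 325*w + z^2*(80*w + 50) + z*(240*w^2 - 690*w - 525) + 250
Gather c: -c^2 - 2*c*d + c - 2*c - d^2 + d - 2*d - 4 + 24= -c^2 + c*(-2*d - 1) - d^2 - d + 20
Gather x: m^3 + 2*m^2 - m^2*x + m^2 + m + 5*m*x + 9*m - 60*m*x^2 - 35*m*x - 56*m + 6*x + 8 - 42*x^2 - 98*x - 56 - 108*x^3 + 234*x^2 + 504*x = m^3 + 3*m^2 - 46*m - 108*x^3 + x^2*(192 - 60*m) + x*(-m^2 - 30*m + 412) - 48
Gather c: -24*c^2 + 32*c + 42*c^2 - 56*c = 18*c^2 - 24*c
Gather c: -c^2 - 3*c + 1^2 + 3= -c^2 - 3*c + 4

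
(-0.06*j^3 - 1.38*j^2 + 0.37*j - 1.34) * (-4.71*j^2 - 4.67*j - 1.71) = 0.2826*j^5 + 6.78*j^4 + 4.8045*j^3 + 6.9433*j^2 + 5.6251*j + 2.2914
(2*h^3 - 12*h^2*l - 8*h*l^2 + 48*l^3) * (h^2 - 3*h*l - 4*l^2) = 2*h^5 - 18*h^4*l + 20*h^3*l^2 + 120*h^2*l^3 - 112*h*l^4 - 192*l^5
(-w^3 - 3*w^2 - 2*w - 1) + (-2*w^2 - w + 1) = -w^3 - 5*w^2 - 3*w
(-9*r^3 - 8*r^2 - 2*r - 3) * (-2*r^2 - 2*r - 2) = 18*r^5 + 34*r^4 + 38*r^3 + 26*r^2 + 10*r + 6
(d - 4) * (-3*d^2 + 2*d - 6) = -3*d^3 + 14*d^2 - 14*d + 24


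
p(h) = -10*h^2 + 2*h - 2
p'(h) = 2 - 20*h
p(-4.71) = -233.26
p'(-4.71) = 96.20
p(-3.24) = -113.46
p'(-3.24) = 66.80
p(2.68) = -68.46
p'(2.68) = -51.60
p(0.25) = -2.12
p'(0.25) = -3.00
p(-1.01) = -14.22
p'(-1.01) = 22.20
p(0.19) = -1.98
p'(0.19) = -1.80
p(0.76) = -6.26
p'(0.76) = -13.20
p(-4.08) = -176.62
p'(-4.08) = 83.60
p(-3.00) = -98.00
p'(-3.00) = 62.00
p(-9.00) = -830.00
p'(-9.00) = 182.00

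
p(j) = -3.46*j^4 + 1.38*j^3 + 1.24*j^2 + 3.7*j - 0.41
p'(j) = -13.84*j^3 + 4.14*j^2 + 2.48*j + 3.7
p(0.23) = 0.51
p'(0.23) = 4.32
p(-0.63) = -3.14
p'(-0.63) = 7.24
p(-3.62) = -657.19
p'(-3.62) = 705.52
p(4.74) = -1554.63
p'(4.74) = -1365.44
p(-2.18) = -95.03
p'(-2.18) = 161.35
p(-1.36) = -18.46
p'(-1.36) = 42.80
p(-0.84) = -5.18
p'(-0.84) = 12.74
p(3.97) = -739.31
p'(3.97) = -787.18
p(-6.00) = -4760.21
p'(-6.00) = 3127.30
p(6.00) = -4119.65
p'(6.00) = -2821.82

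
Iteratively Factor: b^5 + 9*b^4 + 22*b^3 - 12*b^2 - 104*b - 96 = (b - 2)*(b^4 + 11*b^3 + 44*b^2 + 76*b + 48) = (b - 2)*(b + 4)*(b^3 + 7*b^2 + 16*b + 12) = (b - 2)*(b + 2)*(b + 4)*(b^2 + 5*b + 6) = (b - 2)*(b + 2)*(b + 3)*(b + 4)*(b + 2)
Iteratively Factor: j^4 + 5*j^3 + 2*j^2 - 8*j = (j + 4)*(j^3 + j^2 - 2*j) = (j - 1)*(j + 4)*(j^2 + 2*j) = (j - 1)*(j + 2)*(j + 4)*(j)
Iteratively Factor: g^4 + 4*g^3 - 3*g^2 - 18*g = (g + 3)*(g^3 + g^2 - 6*g) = (g - 2)*(g + 3)*(g^2 + 3*g) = (g - 2)*(g + 3)^2*(g)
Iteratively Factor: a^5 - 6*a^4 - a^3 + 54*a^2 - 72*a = (a - 3)*(a^4 - 3*a^3 - 10*a^2 + 24*a) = (a - 3)*(a + 3)*(a^3 - 6*a^2 + 8*a) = (a - 3)*(a - 2)*(a + 3)*(a^2 - 4*a) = a*(a - 3)*(a - 2)*(a + 3)*(a - 4)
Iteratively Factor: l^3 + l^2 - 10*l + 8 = (l - 2)*(l^2 + 3*l - 4) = (l - 2)*(l + 4)*(l - 1)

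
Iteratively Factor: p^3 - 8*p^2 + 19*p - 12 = (p - 3)*(p^2 - 5*p + 4) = (p - 3)*(p - 1)*(p - 4)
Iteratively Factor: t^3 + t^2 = (t)*(t^2 + t) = t^2*(t + 1)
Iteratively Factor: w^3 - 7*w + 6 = (w + 3)*(w^2 - 3*w + 2) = (w - 1)*(w + 3)*(w - 2)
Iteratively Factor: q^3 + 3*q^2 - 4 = (q + 2)*(q^2 + q - 2) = (q - 1)*(q + 2)*(q + 2)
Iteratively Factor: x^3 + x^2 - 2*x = (x)*(x^2 + x - 2) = x*(x + 2)*(x - 1)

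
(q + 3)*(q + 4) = q^2 + 7*q + 12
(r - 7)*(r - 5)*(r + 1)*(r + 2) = r^4 - 9*r^3 + r^2 + 81*r + 70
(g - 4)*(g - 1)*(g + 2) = g^3 - 3*g^2 - 6*g + 8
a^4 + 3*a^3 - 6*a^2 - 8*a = a*(a - 2)*(a + 1)*(a + 4)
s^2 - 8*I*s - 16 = (s - 4*I)^2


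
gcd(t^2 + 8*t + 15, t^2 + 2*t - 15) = t + 5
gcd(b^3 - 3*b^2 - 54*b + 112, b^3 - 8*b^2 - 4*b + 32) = b^2 - 10*b + 16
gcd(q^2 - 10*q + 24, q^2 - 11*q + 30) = q - 6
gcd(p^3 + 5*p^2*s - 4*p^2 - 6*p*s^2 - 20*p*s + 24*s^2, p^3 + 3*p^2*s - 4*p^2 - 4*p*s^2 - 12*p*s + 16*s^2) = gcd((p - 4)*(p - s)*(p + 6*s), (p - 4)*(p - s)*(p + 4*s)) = p^2 - p*s - 4*p + 4*s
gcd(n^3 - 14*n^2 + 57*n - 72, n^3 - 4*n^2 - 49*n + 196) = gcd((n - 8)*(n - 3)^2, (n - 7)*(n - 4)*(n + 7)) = 1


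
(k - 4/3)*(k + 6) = k^2 + 14*k/3 - 8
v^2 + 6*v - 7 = (v - 1)*(v + 7)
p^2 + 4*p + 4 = (p + 2)^2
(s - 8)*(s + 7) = s^2 - s - 56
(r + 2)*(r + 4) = r^2 + 6*r + 8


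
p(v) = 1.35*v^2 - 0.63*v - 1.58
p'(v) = 2.7*v - 0.63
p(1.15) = -0.52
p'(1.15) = 2.48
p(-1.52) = 2.50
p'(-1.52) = -4.73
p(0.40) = -1.62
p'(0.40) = 0.45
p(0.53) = -1.53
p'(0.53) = 0.80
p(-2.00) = 5.08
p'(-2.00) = -6.03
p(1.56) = 0.72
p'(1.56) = 3.58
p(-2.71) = 10.04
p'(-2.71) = -7.95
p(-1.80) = 3.93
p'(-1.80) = -5.49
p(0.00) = -1.58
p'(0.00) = -0.63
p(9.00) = 102.10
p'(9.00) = 23.67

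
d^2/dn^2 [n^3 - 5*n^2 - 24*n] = 6*n - 10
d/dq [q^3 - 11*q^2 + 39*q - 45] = 3*q^2 - 22*q + 39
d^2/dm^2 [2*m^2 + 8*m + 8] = 4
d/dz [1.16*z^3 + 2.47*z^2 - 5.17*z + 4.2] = 3.48*z^2 + 4.94*z - 5.17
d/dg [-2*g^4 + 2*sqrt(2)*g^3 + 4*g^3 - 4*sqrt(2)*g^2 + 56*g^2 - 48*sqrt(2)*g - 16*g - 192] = -8*g^3 + 6*sqrt(2)*g^2 + 12*g^2 - 8*sqrt(2)*g + 112*g - 48*sqrt(2) - 16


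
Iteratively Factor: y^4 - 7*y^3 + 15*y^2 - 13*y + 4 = (y - 1)*(y^3 - 6*y^2 + 9*y - 4) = (y - 1)^2*(y^2 - 5*y + 4) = (y - 1)^3*(y - 4)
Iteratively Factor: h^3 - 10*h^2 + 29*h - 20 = (h - 5)*(h^2 - 5*h + 4) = (h - 5)*(h - 1)*(h - 4)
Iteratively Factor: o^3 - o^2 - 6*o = (o + 2)*(o^2 - 3*o) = o*(o + 2)*(o - 3)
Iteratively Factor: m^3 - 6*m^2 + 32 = (m - 4)*(m^2 - 2*m - 8) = (m - 4)*(m + 2)*(m - 4)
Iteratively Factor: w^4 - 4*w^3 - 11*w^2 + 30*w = (w - 2)*(w^3 - 2*w^2 - 15*w) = (w - 2)*(w + 3)*(w^2 - 5*w) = (w - 5)*(w - 2)*(w + 3)*(w)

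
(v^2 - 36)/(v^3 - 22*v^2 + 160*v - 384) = (v + 6)/(v^2 - 16*v + 64)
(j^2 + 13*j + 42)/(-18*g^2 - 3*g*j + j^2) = (-j^2 - 13*j - 42)/(18*g^2 + 3*g*j - j^2)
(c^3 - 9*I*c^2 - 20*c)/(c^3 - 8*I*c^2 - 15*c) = (c - 4*I)/(c - 3*I)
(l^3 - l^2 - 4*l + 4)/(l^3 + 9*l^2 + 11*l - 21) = (l^2 - 4)/(l^2 + 10*l + 21)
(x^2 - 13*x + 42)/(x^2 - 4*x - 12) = (x - 7)/(x + 2)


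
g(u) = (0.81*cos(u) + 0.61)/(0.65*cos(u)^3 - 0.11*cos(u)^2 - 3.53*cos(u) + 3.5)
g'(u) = (0.81*cos(u) + 0.61)*(1.95*sin(u)*cos(u)^2 - 0.22*sin(u)*cos(u) - 3.53*sin(u))/(0.65*cos(u)^3 - 0.11*cos(u)^2 - 3.53*cos(u) + 3.5)^2 - 0.81*sin(u)/(0.65*cos(u)^3 - 0.11*cos(u)^2 - 3.53*cos(u) + 3.5) = (1.053*cos(u)^3 + 1.1004*cos(u)^2 - 0.1342*cos(u) - 4.9883)*sin(u)/(0.4225*cos(u)^6 - 0.143*cos(u)^5 - 4.5769*cos(u)^4 + 5.3266*cos(u)^3 + 11.6909*cos(u)^2 - 24.71*cos(u) + 12.25)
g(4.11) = 0.03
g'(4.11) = 0.14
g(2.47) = -0.00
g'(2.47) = -0.08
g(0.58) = 1.51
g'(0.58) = -2.81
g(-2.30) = 0.01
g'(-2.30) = 0.11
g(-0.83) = 0.91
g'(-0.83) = 1.95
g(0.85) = 0.87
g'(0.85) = -1.88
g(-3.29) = -0.03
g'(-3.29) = -0.02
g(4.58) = 0.13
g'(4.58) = 0.31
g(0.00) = 2.78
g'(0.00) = 0.00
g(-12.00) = 1.55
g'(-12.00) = -2.85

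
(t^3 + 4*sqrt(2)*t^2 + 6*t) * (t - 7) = t^4 - 7*t^3 + 4*sqrt(2)*t^3 - 28*sqrt(2)*t^2 + 6*t^2 - 42*t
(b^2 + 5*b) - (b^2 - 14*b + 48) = 19*b - 48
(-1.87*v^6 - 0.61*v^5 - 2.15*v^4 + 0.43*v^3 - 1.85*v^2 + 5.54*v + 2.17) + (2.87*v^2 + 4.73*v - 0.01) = -1.87*v^6 - 0.61*v^5 - 2.15*v^4 + 0.43*v^3 + 1.02*v^2 + 10.27*v + 2.16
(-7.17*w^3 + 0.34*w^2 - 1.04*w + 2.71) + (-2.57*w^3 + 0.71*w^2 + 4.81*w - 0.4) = -9.74*w^3 + 1.05*w^2 + 3.77*w + 2.31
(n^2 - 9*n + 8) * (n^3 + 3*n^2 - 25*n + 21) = n^5 - 6*n^4 - 44*n^3 + 270*n^2 - 389*n + 168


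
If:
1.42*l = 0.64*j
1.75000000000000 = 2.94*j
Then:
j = 0.60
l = 0.27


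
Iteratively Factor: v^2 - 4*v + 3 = (v - 1)*(v - 3)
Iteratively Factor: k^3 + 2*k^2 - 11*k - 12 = (k + 4)*(k^2 - 2*k - 3) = (k + 1)*(k + 4)*(k - 3)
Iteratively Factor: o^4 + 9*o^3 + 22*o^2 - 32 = (o + 4)*(o^3 + 5*o^2 + 2*o - 8) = (o + 4)^2*(o^2 + o - 2) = (o - 1)*(o + 4)^2*(o + 2)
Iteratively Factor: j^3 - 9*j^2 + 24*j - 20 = (j - 2)*(j^2 - 7*j + 10) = (j - 5)*(j - 2)*(j - 2)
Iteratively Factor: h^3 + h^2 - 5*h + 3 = (h - 1)*(h^2 + 2*h - 3) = (h - 1)*(h + 3)*(h - 1)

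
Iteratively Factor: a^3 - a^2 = (a - 1)*(a^2) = a*(a - 1)*(a)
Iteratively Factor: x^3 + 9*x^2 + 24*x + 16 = (x + 1)*(x^2 + 8*x + 16) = (x + 1)*(x + 4)*(x + 4)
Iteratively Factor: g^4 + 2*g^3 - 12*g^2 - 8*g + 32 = (g + 2)*(g^3 - 12*g + 16) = (g - 2)*(g + 2)*(g^2 + 2*g - 8) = (g - 2)^2*(g + 2)*(g + 4)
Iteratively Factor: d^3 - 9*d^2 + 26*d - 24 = (d - 3)*(d^2 - 6*d + 8) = (d - 4)*(d - 3)*(d - 2)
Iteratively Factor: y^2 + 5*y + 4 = (y + 4)*(y + 1)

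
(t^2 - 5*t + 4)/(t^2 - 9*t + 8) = (t - 4)/(t - 8)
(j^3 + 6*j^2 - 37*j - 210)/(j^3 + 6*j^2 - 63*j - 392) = (j^2 - j - 30)/(j^2 - j - 56)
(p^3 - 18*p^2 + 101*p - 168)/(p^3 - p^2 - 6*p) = (p^2 - 15*p + 56)/(p*(p + 2))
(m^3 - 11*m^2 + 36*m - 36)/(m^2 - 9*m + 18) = m - 2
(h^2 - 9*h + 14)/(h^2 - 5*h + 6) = (h - 7)/(h - 3)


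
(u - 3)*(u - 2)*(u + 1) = u^3 - 4*u^2 + u + 6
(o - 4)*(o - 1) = o^2 - 5*o + 4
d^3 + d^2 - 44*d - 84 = (d - 7)*(d + 2)*(d + 6)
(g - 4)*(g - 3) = g^2 - 7*g + 12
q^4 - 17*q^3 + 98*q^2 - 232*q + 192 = (q - 8)*(q - 4)*(q - 3)*(q - 2)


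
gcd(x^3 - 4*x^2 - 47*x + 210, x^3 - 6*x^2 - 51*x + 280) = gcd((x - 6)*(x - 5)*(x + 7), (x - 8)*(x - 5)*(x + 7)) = x^2 + 2*x - 35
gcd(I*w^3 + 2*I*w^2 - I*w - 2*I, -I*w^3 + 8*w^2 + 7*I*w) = 1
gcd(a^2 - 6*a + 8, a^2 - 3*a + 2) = a - 2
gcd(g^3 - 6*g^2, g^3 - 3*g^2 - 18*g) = g^2 - 6*g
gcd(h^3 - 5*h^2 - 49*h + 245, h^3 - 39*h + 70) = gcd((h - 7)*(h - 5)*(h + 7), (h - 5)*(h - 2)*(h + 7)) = h^2 + 2*h - 35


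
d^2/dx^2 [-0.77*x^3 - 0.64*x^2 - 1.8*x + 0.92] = -4.62*x - 1.28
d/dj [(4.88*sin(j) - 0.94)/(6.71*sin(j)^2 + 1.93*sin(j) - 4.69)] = (-32.7448*sin(j)^2 + 12.6148*sin(j) - 21.073)*cos(j)/(45.0241*sin(j)^4 + 25.9006*sin(j)^3 - 59.2149*sin(j)^2 - 18.1034*sin(j) + 21.9961)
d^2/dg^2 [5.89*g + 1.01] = 0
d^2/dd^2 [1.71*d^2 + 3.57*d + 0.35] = 3.42000000000000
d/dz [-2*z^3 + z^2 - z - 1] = -6*z^2 + 2*z - 1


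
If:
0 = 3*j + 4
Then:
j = -4/3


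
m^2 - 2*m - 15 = (m - 5)*(m + 3)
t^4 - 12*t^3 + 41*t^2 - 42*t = t*(t - 7)*(t - 3)*(t - 2)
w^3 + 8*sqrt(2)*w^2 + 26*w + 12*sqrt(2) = (w + sqrt(2))^2*(w + 6*sqrt(2))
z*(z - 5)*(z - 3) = z^3 - 8*z^2 + 15*z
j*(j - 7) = j^2 - 7*j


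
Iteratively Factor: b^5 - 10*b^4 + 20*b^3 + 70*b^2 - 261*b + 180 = (b - 5)*(b^4 - 5*b^3 - 5*b^2 + 45*b - 36) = (b - 5)*(b - 3)*(b^3 - 2*b^2 - 11*b + 12) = (b - 5)*(b - 3)*(b - 1)*(b^2 - b - 12) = (b - 5)*(b - 4)*(b - 3)*(b - 1)*(b + 3)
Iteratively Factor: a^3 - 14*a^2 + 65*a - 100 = (a - 5)*(a^2 - 9*a + 20) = (a - 5)^2*(a - 4)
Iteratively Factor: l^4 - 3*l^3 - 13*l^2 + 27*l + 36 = (l + 3)*(l^3 - 6*l^2 + 5*l + 12) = (l - 4)*(l + 3)*(l^2 - 2*l - 3) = (l - 4)*(l + 1)*(l + 3)*(l - 3)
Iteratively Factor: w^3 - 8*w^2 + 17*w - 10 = (w - 1)*(w^2 - 7*w + 10) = (w - 2)*(w - 1)*(w - 5)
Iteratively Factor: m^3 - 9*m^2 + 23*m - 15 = (m - 3)*(m^2 - 6*m + 5) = (m - 3)*(m - 1)*(m - 5)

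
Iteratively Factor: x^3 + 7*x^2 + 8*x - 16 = (x - 1)*(x^2 + 8*x + 16) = (x - 1)*(x + 4)*(x + 4)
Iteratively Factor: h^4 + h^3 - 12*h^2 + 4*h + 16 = (h - 2)*(h^3 + 3*h^2 - 6*h - 8) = (h - 2)*(h + 1)*(h^2 + 2*h - 8) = (h - 2)*(h + 1)*(h + 4)*(h - 2)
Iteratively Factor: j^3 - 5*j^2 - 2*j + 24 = (j - 3)*(j^2 - 2*j - 8) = (j - 3)*(j + 2)*(j - 4)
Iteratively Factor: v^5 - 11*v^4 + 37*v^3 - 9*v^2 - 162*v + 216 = (v - 3)*(v^4 - 8*v^3 + 13*v^2 + 30*v - 72) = (v - 3)*(v + 2)*(v^3 - 10*v^2 + 33*v - 36) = (v - 4)*(v - 3)*(v + 2)*(v^2 - 6*v + 9) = (v - 4)*(v - 3)^2*(v + 2)*(v - 3)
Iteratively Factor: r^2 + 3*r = (r)*(r + 3)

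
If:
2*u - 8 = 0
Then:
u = 4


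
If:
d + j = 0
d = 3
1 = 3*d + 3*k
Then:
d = 3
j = -3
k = -8/3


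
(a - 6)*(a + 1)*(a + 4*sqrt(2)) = a^3 - 5*a^2 + 4*sqrt(2)*a^2 - 20*sqrt(2)*a - 6*a - 24*sqrt(2)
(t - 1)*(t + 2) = t^2 + t - 2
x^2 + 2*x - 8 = (x - 2)*(x + 4)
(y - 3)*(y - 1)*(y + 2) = y^3 - 2*y^2 - 5*y + 6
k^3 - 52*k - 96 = (k - 8)*(k + 2)*(k + 6)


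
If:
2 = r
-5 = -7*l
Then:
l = 5/7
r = 2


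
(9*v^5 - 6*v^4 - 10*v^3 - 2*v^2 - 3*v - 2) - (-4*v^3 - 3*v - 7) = 9*v^5 - 6*v^4 - 6*v^3 - 2*v^2 + 5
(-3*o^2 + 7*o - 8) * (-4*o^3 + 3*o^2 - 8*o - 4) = 12*o^5 - 37*o^4 + 77*o^3 - 68*o^2 + 36*o + 32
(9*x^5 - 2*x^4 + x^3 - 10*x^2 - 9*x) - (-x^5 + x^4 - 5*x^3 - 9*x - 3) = 10*x^5 - 3*x^4 + 6*x^3 - 10*x^2 + 3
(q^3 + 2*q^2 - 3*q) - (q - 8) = q^3 + 2*q^2 - 4*q + 8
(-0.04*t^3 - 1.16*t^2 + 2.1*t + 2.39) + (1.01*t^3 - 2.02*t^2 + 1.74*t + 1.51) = 0.97*t^3 - 3.18*t^2 + 3.84*t + 3.9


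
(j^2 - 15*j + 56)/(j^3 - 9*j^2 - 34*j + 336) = 1/(j + 6)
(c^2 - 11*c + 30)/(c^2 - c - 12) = (-c^2 + 11*c - 30)/(-c^2 + c + 12)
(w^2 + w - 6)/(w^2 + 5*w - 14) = (w + 3)/(w + 7)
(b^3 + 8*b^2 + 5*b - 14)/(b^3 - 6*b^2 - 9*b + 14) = (b + 7)/(b - 7)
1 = 1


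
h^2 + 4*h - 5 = (h - 1)*(h + 5)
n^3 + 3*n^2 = n^2*(n + 3)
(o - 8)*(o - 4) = o^2 - 12*o + 32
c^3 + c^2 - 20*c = c*(c - 4)*(c + 5)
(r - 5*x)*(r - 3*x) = r^2 - 8*r*x + 15*x^2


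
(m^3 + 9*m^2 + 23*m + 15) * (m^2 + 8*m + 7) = m^5 + 17*m^4 + 102*m^3 + 262*m^2 + 281*m + 105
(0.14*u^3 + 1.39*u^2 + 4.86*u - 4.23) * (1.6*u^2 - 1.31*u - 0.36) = 0.224*u^5 + 2.0406*u^4 + 5.9047*u^3 - 13.635*u^2 + 3.7917*u + 1.5228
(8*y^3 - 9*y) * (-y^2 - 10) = -8*y^5 - 71*y^3 + 90*y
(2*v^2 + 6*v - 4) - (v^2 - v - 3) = v^2 + 7*v - 1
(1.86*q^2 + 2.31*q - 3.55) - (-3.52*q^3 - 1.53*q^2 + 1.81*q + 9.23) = 3.52*q^3 + 3.39*q^2 + 0.5*q - 12.78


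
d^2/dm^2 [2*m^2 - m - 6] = 4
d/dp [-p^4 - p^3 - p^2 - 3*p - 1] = -4*p^3 - 3*p^2 - 2*p - 3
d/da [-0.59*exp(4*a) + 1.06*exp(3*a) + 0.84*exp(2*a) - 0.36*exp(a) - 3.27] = (-2.36*exp(3*a) + 3.18*exp(2*a) + 1.68*exp(a) - 0.36)*exp(a)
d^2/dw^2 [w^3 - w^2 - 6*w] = 6*w - 2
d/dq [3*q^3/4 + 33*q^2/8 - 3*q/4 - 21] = 9*q^2/4 + 33*q/4 - 3/4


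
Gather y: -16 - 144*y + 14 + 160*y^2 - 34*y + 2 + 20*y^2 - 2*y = 180*y^2 - 180*y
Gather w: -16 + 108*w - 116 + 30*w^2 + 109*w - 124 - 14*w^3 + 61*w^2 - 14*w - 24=-14*w^3 + 91*w^2 + 203*w - 280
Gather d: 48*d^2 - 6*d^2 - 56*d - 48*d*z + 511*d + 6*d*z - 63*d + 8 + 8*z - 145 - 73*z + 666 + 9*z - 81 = 42*d^2 + d*(392 - 42*z) - 56*z + 448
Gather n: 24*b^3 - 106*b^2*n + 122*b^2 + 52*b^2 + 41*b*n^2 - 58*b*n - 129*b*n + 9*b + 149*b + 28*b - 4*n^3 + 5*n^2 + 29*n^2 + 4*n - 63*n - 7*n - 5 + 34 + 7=24*b^3 + 174*b^2 + 186*b - 4*n^3 + n^2*(41*b + 34) + n*(-106*b^2 - 187*b - 66) + 36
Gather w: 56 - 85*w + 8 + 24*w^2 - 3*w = 24*w^2 - 88*w + 64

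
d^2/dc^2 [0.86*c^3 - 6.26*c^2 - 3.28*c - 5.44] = 5.16*c - 12.52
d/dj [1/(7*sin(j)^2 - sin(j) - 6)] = (1 - 14*sin(j))*cos(j)/(-7*sin(j)^2 + sin(j) + 6)^2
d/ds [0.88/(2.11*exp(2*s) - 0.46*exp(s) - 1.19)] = (0.4048 - 3.7136*exp(s))*exp(s)/(-2.11*exp(2*s) + 0.46*exp(s) + 1.19)^2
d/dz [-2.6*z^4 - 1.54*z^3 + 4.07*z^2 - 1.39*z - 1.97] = -10.4*z^3 - 4.62*z^2 + 8.14*z - 1.39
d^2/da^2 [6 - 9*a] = 0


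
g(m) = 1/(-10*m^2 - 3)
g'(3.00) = 0.01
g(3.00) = -0.01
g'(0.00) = 0.00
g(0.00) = -0.33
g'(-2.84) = -0.01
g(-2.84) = -0.01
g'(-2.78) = -0.01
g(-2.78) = -0.01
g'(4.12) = 0.00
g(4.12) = -0.01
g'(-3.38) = -0.00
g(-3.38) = -0.01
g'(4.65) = 0.00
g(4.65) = -0.00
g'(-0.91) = -0.14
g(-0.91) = -0.09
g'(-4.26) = -0.00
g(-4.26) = -0.01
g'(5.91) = 0.00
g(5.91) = -0.00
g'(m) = 20*m/(-10*m^2 - 3)^2 = 20*m/(10*m^2 + 3)^2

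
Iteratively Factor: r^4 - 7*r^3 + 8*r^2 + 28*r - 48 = (r - 4)*(r^3 - 3*r^2 - 4*r + 12) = (r - 4)*(r - 3)*(r^2 - 4) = (r - 4)*(r - 3)*(r + 2)*(r - 2)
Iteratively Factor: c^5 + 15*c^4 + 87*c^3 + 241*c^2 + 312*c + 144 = (c + 3)*(c^4 + 12*c^3 + 51*c^2 + 88*c + 48) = (c + 1)*(c + 3)*(c^3 + 11*c^2 + 40*c + 48) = (c + 1)*(c + 3)^2*(c^2 + 8*c + 16) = (c + 1)*(c + 3)^2*(c + 4)*(c + 4)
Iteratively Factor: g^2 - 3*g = (g)*(g - 3)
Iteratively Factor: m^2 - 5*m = (m - 5)*(m)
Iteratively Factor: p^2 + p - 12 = (p + 4)*(p - 3)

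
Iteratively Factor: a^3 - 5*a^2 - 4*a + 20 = (a - 5)*(a^2 - 4) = (a - 5)*(a + 2)*(a - 2)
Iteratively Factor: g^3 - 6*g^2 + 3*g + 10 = (g - 5)*(g^2 - g - 2) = (g - 5)*(g - 2)*(g + 1)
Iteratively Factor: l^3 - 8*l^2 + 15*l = (l)*(l^2 - 8*l + 15) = l*(l - 3)*(l - 5)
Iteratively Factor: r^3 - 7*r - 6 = (r - 3)*(r^2 + 3*r + 2) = (r - 3)*(r + 1)*(r + 2)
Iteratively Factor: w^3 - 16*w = (w)*(w^2 - 16) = w*(w - 4)*(w + 4)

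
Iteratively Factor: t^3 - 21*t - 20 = (t - 5)*(t^2 + 5*t + 4) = (t - 5)*(t + 4)*(t + 1)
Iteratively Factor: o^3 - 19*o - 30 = (o + 3)*(o^2 - 3*o - 10) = (o - 5)*(o + 3)*(o + 2)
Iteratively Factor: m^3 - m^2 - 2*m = (m + 1)*(m^2 - 2*m) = (m - 2)*(m + 1)*(m)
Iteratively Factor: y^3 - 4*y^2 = (y)*(y^2 - 4*y) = y^2*(y - 4)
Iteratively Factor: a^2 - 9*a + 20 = (a - 5)*(a - 4)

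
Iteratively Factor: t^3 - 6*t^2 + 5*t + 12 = (t - 3)*(t^2 - 3*t - 4) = (t - 3)*(t + 1)*(t - 4)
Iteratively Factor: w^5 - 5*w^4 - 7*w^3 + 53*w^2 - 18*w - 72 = (w + 3)*(w^4 - 8*w^3 + 17*w^2 + 2*w - 24) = (w - 2)*(w + 3)*(w^3 - 6*w^2 + 5*w + 12) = (w - 3)*(w - 2)*(w + 3)*(w^2 - 3*w - 4) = (w - 4)*(w - 3)*(w - 2)*(w + 3)*(w + 1)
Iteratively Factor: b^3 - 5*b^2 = (b)*(b^2 - 5*b) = b^2*(b - 5)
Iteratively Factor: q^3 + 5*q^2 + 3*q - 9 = (q + 3)*(q^2 + 2*q - 3) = (q + 3)^2*(q - 1)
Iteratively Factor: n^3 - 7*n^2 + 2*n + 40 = (n - 4)*(n^2 - 3*n - 10) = (n - 5)*(n - 4)*(n + 2)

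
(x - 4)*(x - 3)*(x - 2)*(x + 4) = x^4 - 5*x^3 - 10*x^2 + 80*x - 96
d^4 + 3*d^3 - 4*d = d*(d - 1)*(d + 2)^2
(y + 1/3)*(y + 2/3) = y^2 + y + 2/9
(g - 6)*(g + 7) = g^2 + g - 42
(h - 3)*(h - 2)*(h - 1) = h^3 - 6*h^2 + 11*h - 6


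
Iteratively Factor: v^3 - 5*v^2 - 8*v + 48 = (v - 4)*(v^2 - v - 12) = (v - 4)^2*(v + 3)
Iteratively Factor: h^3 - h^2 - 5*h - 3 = (h + 1)*(h^2 - 2*h - 3) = (h + 1)^2*(h - 3)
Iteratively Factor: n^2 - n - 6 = (n - 3)*(n + 2)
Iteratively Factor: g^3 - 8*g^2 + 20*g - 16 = (g - 2)*(g^2 - 6*g + 8) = (g - 4)*(g - 2)*(g - 2)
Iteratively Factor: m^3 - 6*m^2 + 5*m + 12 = (m - 4)*(m^2 - 2*m - 3) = (m - 4)*(m - 3)*(m + 1)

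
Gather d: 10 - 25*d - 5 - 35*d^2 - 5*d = -35*d^2 - 30*d + 5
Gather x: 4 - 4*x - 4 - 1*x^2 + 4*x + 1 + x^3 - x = x^3 - x^2 - x + 1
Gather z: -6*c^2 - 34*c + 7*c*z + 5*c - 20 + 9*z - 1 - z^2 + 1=-6*c^2 - 29*c - z^2 + z*(7*c + 9) - 20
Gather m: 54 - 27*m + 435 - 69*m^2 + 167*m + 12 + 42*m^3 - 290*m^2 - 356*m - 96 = 42*m^3 - 359*m^2 - 216*m + 405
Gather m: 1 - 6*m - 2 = -6*m - 1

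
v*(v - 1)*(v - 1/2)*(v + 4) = v^4 + 5*v^3/2 - 11*v^2/2 + 2*v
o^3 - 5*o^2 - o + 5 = (o - 5)*(o - 1)*(o + 1)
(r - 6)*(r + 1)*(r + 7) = r^3 + 2*r^2 - 41*r - 42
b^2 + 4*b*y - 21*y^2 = (b - 3*y)*(b + 7*y)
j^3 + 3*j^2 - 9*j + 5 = (j - 1)^2*(j + 5)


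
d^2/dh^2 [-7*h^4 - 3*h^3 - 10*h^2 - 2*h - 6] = -84*h^2 - 18*h - 20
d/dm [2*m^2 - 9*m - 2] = 4*m - 9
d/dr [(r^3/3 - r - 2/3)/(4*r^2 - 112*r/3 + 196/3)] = (3*r^4 - 56*r^3 + 156*r^2 + 12*r - 203)/(4*(9*r^4 - 168*r^3 + 1078*r^2 - 2744*r + 2401))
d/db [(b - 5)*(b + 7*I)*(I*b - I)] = 3*I*b^2 + b*(-14 - 12*I) + 42 + 5*I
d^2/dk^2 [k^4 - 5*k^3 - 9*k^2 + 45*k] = 12*k^2 - 30*k - 18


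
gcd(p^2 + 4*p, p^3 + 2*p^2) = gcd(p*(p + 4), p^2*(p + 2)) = p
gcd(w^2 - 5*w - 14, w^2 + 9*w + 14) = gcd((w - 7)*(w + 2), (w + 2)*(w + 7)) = w + 2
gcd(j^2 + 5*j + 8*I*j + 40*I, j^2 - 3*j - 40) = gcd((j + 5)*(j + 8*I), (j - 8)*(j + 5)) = j + 5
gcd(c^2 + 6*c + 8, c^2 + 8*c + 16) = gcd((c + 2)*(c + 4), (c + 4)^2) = c + 4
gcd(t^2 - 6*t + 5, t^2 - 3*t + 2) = t - 1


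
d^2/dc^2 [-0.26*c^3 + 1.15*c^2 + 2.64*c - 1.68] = 2.3 - 1.56*c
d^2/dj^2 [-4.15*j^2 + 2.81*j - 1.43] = -8.30000000000000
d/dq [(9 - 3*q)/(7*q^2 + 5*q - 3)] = 3*(7*q^2 - 42*q - 12)/(49*q^4 + 70*q^3 - 17*q^2 - 30*q + 9)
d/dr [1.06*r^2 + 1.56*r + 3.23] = 2.12*r + 1.56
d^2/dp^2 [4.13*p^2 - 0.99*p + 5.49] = 8.26000000000000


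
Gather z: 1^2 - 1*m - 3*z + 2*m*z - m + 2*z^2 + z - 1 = -2*m + 2*z^2 + z*(2*m - 2)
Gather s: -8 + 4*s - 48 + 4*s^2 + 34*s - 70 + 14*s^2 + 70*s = 18*s^2 + 108*s - 126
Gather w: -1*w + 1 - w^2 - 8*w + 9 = -w^2 - 9*w + 10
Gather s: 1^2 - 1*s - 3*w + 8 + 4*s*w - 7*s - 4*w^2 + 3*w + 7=s*(4*w - 8) - 4*w^2 + 16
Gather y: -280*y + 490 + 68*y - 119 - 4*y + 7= 378 - 216*y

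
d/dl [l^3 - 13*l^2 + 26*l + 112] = 3*l^2 - 26*l + 26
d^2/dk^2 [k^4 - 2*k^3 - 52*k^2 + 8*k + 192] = 12*k^2 - 12*k - 104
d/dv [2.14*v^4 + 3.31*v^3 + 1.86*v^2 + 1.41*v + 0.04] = 8.56*v^3 + 9.93*v^2 + 3.72*v + 1.41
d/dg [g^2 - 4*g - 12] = 2*g - 4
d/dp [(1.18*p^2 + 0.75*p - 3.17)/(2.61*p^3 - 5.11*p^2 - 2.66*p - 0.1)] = (-3.0798*p^4 - 3.915*p^3 + 25.5148*p^2 - 32.6334*p - 8.5072)/(6.8121*p^6 - 26.6742*p^5 + 12.2269*p^4 + 26.6632*p^3 + 8.0976*p^2 + 0.532*p + 0.01)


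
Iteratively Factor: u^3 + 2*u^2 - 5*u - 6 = (u + 3)*(u^2 - u - 2) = (u - 2)*(u + 3)*(u + 1)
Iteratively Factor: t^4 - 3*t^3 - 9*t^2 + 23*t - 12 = (t - 4)*(t^3 + t^2 - 5*t + 3) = (t - 4)*(t + 3)*(t^2 - 2*t + 1) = (t - 4)*(t - 1)*(t + 3)*(t - 1)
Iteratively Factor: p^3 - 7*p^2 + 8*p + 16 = (p - 4)*(p^2 - 3*p - 4) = (p - 4)*(p + 1)*(p - 4)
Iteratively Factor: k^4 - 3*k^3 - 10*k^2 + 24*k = (k)*(k^3 - 3*k^2 - 10*k + 24) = k*(k - 4)*(k^2 + k - 6) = k*(k - 4)*(k - 2)*(k + 3)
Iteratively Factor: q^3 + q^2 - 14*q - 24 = (q + 2)*(q^2 - q - 12) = (q - 4)*(q + 2)*(q + 3)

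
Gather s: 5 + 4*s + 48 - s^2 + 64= -s^2 + 4*s + 117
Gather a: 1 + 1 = 2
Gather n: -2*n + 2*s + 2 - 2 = -2*n + 2*s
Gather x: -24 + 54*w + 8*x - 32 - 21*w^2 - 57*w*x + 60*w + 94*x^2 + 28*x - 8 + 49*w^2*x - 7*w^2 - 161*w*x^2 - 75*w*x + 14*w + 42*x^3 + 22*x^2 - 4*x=-28*w^2 + 128*w + 42*x^3 + x^2*(116 - 161*w) + x*(49*w^2 - 132*w + 32) - 64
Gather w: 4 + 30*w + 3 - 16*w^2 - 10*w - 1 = -16*w^2 + 20*w + 6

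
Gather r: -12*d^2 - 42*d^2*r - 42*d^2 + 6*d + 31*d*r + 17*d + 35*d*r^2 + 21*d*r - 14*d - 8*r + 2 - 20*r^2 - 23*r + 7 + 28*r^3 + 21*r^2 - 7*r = -54*d^2 + 9*d + 28*r^3 + r^2*(35*d + 1) + r*(-42*d^2 + 52*d - 38) + 9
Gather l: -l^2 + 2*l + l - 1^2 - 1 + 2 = -l^2 + 3*l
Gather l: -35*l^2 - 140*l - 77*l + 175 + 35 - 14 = -35*l^2 - 217*l + 196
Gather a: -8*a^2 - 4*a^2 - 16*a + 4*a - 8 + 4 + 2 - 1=-12*a^2 - 12*a - 3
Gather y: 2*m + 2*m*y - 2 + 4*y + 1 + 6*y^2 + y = 2*m + 6*y^2 + y*(2*m + 5) - 1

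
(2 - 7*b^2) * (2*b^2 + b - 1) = -14*b^4 - 7*b^3 + 11*b^2 + 2*b - 2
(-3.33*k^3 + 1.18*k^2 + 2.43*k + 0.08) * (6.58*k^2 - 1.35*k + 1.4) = -21.9114*k^5 + 12.2599*k^4 + 9.7344*k^3 - 1.1021*k^2 + 3.294*k + 0.112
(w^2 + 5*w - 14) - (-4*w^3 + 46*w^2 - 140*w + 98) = 4*w^3 - 45*w^2 + 145*w - 112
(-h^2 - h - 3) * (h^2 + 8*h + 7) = -h^4 - 9*h^3 - 18*h^2 - 31*h - 21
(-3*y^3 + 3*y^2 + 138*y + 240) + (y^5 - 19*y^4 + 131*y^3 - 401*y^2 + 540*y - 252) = y^5 - 19*y^4 + 128*y^3 - 398*y^2 + 678*y - 12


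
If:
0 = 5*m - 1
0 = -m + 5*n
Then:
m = 1/5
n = 1/25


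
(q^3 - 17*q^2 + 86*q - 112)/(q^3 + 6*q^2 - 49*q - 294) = (q^2 - 10*q + 16)/(q^2 + 13*q + 42)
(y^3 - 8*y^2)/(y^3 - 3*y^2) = (y - 8)/(y - 3)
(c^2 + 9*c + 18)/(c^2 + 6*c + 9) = (c + 6)/(c + 3)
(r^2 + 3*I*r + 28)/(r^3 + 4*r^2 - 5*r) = (r^2 + 3*I*r + 28)/(r*(r^2 + 4*r - 5))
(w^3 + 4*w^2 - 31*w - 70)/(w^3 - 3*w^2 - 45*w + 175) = (w + 2)/(w - 5)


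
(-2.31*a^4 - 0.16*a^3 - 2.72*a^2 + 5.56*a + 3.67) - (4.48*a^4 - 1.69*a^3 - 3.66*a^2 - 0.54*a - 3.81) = -6.79*a^4 + 1.53*a^3 + 0.94*a^2 + 6.1*a + 7.48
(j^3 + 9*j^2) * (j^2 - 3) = j^5 + 9*j^4 - 3*j^3 - 27*j^2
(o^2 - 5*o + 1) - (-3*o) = o^2 - 2*o + 1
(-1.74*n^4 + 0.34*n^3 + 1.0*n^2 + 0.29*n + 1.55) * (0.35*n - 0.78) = -0.609*n^5 + 1.4762*n^4 + 0.0847999999999999*n^3 - 0.6785*n^2 + 0.3163*n - 1.209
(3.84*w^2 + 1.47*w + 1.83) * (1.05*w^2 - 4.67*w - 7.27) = 4.032*w^4 - 16.3893*w^3 - 32.8602*w^2 - 19.233*w - 13.3041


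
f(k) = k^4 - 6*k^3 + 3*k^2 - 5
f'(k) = 4*k^3 - 18*k^2 + 6*k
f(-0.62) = -2.27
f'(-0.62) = -11.59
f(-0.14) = -4.92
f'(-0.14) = -1.20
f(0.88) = -6.17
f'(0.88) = -5.93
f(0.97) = -6.77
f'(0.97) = -7.47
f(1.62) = -15.75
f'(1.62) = -20.51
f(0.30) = -4.88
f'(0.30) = 0.29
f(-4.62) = 1106.28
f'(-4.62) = -806.36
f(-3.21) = 330.54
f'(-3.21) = -337.04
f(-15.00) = 71545.00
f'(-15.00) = -17640.00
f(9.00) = 2425.00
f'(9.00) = 1512.00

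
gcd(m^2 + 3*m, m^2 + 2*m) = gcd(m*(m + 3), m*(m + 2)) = m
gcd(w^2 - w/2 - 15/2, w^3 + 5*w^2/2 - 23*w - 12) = 1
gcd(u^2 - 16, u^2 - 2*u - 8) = u - 4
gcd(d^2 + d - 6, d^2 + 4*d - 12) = d - 2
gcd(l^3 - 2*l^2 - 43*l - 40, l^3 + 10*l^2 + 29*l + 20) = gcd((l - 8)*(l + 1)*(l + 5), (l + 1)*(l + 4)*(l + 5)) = l^2 + 6*l + 5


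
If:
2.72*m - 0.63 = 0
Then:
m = 0.23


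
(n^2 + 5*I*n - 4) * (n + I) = n^3 + 6*I*n^2 - 9*n - 4*I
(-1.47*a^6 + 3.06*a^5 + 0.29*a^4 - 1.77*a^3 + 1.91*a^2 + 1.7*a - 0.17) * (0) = 0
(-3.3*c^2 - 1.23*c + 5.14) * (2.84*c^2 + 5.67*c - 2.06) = -9.372*c^4 - 22.2042*c^3 + 14.4215*c^2 + 31.6776*c - 10.5884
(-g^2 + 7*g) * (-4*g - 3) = 4*g^3 - 25*g^2 - 21*g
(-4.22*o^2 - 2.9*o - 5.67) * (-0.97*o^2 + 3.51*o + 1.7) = 4.0934*o^4 - 11.9992*o^3 - 11.8531*o^2 - 24.8317*o - 9.639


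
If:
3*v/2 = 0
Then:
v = 0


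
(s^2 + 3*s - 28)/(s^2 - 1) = (s^2 + 3*s - 28)/(s^2 - 1)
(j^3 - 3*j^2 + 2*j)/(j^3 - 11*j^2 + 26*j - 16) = j/(j - 8)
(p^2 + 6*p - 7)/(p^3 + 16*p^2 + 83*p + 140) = (p - 1)/(p^2 + 9*p + 20)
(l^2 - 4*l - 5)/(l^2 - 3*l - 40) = (-l^2 + 4*l + 5)/(-l^2 + 3*l + 40)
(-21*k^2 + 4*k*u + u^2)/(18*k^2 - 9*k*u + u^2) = (7*k + u)/(-6*k + u)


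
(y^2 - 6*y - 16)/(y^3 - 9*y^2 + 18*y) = (y^2 - 6*y - 16)/(y*(y^2 - 9*y + 18))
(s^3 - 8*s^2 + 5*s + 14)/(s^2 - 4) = (s^2 - 6*s - 7)/(s + 2)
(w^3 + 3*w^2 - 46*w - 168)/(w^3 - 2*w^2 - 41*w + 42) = (w + 4)/(w - 1)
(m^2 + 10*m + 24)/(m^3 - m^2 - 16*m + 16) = (m + 6)/(m^2 - 5*m + 4)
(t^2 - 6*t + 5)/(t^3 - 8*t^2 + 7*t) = (t - 5)/(t*(t - 7))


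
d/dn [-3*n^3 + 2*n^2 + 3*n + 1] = -9*n^2 + 4*n + 3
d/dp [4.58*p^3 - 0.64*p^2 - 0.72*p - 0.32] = 13.74*p^2 - 1.28*p - 0.72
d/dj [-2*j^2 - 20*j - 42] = -4*j - 20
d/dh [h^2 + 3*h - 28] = 2*h + 3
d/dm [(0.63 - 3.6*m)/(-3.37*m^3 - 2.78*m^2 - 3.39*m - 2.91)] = (-24.264*m^3 - 3.6387*m^2 + 3.5028*m + 12.6117)/(11.3569*m^6 + 18.7372*m^5 + 30.577*m^4 + 38.4618*m^3 + 27.6717*m^2 + 19.7298*m + 8.4681)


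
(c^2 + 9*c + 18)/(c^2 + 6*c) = (c + 3)/c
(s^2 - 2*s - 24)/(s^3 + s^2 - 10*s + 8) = (s - 6)/(s^2 - 3*s + 2)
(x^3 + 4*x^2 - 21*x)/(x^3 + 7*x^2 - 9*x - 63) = x/(x + 3)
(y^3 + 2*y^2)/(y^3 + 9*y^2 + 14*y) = y/(y + 7)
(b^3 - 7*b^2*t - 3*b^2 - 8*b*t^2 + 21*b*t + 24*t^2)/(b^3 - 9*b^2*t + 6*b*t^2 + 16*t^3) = (3 - b)/(-b + 2*t)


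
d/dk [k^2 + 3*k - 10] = 2*k + 3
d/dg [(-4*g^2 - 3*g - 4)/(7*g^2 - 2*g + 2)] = (29*g^2 + 40*g - 14)/(49*g^4 - 28*g^3 + 32*g^2 - 8*g + 4)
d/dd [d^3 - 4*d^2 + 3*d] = 3*d^2 - 8*d + 3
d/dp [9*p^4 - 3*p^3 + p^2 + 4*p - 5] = 36*p^3 - 9*p^2 + 2*p + 4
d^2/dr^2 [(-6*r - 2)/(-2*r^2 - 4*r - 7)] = 8*(8*(r + 1)^2*(3*r + 1) - (9*r + 7)*(2*r^2 + 4*r + 7))/(2*r^2 + 4*r + 7)^3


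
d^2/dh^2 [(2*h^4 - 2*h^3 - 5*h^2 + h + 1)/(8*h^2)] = (2*h^4 + h + 3)/(4*h^4)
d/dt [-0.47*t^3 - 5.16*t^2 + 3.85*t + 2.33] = -1.41*t^2 - 10.32*t + 3.85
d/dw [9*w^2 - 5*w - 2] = 18*w - 5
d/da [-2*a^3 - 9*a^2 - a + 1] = -6*a^2 - 18*a - 1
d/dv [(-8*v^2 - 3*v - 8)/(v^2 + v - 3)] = (-5*v^2 + 64*v + 17)/(v^4 + 2*v^3 - 5*v^2 - 6*v + 9)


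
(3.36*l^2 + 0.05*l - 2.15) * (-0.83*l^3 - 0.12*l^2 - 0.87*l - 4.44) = -2.7888*l^5 - 0.4447*l^4 - 1.1447*l^3 - 14.7039*l^2 + 1.6485*l + 9.546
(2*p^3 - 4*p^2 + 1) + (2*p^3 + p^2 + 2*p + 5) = 4*p^3 - 3*p^2 + 2*p + 6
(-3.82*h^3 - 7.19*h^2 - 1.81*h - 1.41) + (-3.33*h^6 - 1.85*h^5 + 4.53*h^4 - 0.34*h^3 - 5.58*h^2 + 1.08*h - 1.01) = -3.33*h^6 - 1.85*h^5 + 4.53*h^4 - 4.16*h^3 - 12.77*h^2 - 0.73*h - 2.42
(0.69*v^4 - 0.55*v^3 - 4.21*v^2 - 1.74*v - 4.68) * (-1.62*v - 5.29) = -1.1178*v^5 - 2.7591*v^4 + 9.7297*v^3 + 25.0897*v^2 + 16.7862*v + 24.7572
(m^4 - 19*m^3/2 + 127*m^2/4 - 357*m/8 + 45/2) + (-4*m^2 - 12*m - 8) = m^4 - 19*m^3/2 + 111*m^2/4 - 453*m/8 + 29/2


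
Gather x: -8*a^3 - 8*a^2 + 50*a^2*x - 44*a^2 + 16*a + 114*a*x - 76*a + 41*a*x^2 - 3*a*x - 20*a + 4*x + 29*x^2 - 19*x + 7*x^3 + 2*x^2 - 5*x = -8*a^3 - 52*a^2 - 80*a + 7*x^3 + x^2*(41*a + 31) + x*(50*a^2 + 111*a - 20)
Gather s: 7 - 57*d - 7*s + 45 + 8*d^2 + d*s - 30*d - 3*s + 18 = 8*d^2 - 87*d + s*(d - 10) + 70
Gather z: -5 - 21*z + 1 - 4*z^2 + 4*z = -4*z^2 - 17*z - 4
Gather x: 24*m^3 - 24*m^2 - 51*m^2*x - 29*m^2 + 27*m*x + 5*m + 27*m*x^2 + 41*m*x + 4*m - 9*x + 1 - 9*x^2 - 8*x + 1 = 24*m^3 - 53*m^2 + 9*m + x^2*(27*m - 9) + x*(-51*m^2 + 68*m - 17) + 2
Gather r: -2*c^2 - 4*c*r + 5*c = -2*c^2 - 4*c*r + 5*c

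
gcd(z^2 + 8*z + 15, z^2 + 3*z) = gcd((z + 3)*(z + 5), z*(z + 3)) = z + 3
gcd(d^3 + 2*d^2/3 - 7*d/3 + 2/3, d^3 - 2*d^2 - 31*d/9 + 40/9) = d - 1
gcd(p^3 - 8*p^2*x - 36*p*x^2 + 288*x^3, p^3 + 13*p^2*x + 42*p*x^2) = p + 6*x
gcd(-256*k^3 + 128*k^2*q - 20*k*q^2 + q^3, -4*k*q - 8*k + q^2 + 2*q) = -4*k + q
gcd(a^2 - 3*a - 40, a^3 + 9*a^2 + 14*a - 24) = 1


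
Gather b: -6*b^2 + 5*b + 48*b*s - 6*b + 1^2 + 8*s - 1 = -6*b^2 + b*(48*s - 1) + 8*s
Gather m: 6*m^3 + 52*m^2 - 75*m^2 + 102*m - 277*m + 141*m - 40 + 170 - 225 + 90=6*m^3 - 23*m^2 - 34*m - 5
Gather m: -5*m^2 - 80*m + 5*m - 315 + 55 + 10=-5*m^2 - 75*m - 250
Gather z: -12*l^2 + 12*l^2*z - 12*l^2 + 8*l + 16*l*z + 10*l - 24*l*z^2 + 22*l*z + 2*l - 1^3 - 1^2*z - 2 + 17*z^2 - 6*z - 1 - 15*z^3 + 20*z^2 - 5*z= -24*l^2 + 20*l - 15*z^3 + z^2*(37 - 24*l) + z*(12*l^2 + 38*l - 12) - 4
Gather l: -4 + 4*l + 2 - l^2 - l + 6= -l^2 + 3*l + 4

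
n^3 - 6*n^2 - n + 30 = (n - 5)*(n - 3)*(n + 2)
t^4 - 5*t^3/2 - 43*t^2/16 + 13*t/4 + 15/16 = (t - 3)*(t - 1)*(t + 1/4)*(t + 5/4)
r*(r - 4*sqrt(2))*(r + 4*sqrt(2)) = r^3 - 32*r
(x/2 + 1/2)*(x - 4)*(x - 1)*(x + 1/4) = x^4/2 - 15*x^3/8 - x^2 + 15*x/8 + 1/2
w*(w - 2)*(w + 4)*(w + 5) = w^4 + 7*w^3 + 2*w^2 - 40*w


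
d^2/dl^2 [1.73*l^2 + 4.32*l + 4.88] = 3.46000000000000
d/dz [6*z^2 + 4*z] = 12*z + 4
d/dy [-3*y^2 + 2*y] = 2 - 6*y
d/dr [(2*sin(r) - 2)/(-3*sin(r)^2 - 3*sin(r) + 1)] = 2*(3*sin(r)^2 - 6*sin(r) - 2)*cos(r)/(3*sin(r)^2 + 3*sin(r) - 1)^2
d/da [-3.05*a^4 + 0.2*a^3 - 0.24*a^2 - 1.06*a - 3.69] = -12.2*a^3 + 0.6*a^2 - 0.48*a - 1.06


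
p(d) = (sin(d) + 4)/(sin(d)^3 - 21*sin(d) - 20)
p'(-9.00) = -0.43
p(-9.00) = -0.31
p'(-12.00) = 0.05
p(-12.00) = -0.15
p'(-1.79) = -63.29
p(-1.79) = -6.99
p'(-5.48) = 0.03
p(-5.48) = -0.14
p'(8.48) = -0.02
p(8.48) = -0.13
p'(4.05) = -2.29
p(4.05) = -0.82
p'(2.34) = -0.03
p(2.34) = -0.14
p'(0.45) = 0.07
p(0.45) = -0.15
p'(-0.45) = 0.46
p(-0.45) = -0.33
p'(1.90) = -0.01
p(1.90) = -0.13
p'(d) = (-3*sin(d)^2*cos(d) + 21*cos(d))*(sin(d) + 4)/(sin(d)^3 - 21*sin(d) - 20)^2 + cos(d)/(sin(d)^3 - 21*sin(d) - 20) = 2*(2 - sin(d))*cos(d)/((sin(d) - 5)^2*(sin(d) + 1)^2)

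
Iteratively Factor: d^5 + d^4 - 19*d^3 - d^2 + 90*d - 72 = (d + 4)*(d^4 - 3*d^3 - 7*d^2 + 27*d - 18) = (d - 2)*(d + 4)*(d^3 - d^2 - 9*d + 9) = (d - 2)*(d - 1)*(d + 4)*(d^2 - 9) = (d - 3)*(d - 2)*(d - 1)*(d + 4)*(d + 3)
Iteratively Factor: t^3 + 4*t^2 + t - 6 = (t + 3)*(t^2 + t - 2) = (t - 1)*(t + 3)*(t + 2)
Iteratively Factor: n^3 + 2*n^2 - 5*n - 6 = (n + 1)*(n^2 + n - 6) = (n - 2)*(n + 1)*(n + 3)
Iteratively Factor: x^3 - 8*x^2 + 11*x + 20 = (x - 5)*(x^2 - 3*x - 4) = (x - 5)*(x + 1)*(x - 4)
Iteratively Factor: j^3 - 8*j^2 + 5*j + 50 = (j + 2)*(j^2 - 10*j + 25) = (j - 5)*(j + 2)*(j - 5)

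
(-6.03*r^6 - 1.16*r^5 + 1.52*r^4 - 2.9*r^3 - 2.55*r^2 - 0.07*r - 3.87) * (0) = 0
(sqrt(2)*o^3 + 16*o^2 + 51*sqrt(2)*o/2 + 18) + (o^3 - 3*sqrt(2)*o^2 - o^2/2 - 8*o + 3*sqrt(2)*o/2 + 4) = o^3 + sqrt(2)*o^3 - 3*sqrt(2)*o^2 + 31*o^2/2 - 8*o + 27*sqrt(2)*o + 22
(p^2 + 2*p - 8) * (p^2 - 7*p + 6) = p^4 - 5*p^3 - 16*p^2 + 68*p - 48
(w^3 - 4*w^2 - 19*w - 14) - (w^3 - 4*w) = -4*w^2 - 15*w - 14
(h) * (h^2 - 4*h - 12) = h^3 - 4*h^2 - 12*h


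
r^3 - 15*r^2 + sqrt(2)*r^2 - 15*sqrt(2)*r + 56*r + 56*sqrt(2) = (r - 8)*(r - 7)*(r + sqrt(2))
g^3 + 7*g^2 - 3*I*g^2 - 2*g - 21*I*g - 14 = (g + 7)*(g - 2*I)*(g - I)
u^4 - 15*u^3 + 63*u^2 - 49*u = u*(u - 7)^2*(u - 1)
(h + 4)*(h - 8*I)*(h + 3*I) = h^3 + 4*h^2 - 5*I*h^2 + 24*h - 20*I*h + 96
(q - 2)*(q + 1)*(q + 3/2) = q^3 + q^2/2 - 7*q/2 - 3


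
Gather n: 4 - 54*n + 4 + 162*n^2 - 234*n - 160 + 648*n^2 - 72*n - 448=810*n^2 - 360*n - 600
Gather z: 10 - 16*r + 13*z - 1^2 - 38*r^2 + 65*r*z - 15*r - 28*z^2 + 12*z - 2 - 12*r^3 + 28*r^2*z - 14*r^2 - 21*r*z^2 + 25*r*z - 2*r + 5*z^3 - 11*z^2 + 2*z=-12*r^3 - 52*r^2 - 33*r + 5*z^3 + z^2*(-21*r - 39) + z*(28*r^2 + 90*r + 27) + 7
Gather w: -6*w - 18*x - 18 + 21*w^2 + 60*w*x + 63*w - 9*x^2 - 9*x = 21*w^2 + w*(60*x + 57) - 9*x^2 - 27*x - 18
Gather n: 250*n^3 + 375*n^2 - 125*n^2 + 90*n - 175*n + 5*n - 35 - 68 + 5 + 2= 250*n^3 + 250*n^2 - 80*n - 96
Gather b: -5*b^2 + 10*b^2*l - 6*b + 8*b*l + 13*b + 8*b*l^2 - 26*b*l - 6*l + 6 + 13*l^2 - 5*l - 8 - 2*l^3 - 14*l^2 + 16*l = b^2*(10*l - 5) + b*(8*l^2 - 18*l + 7) - 2*l^3 - l^2 + 5*l - 2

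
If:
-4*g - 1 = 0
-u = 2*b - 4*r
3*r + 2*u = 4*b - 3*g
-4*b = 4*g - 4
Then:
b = 5/4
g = -1/4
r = 43/44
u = 31/22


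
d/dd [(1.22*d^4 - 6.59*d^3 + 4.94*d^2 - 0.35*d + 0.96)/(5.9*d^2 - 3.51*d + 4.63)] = (14.396*d^5 - 51.7276*d^4 + 68.8562*d^3 - 106.8095*d^2 + 34.4164*d + 1.7491)/(34.81*d^4 - 41.418*d^3 + 66.9541*d^2 - 32.5026*d + 21.4369)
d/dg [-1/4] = 0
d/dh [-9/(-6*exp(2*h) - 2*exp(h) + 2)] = (-27*exp(h) - 9/2)*exp(h)/(3*exp(2*h) + exp(h) - 1)^2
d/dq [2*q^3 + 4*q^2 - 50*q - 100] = 6*q^2 + 8*q - 50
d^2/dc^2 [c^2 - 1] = 2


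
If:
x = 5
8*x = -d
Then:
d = -40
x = 5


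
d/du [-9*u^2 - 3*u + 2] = -18*u - 3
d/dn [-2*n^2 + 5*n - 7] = 5 - 4*n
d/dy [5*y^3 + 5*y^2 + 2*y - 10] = 15*y^2 + 10*y + 2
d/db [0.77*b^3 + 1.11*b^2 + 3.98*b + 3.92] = 2.31*b^2 + 2.22*b + 3.98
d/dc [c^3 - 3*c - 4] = 3*c^2 - 3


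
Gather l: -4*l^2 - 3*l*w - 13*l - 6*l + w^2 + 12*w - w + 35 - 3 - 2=-4*l^2 + l*(-3*w - 19) + w^2 + 11*w + 30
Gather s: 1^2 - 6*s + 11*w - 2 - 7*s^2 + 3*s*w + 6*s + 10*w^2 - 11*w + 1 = -7*s^2 + 3*s*w + 10*w^2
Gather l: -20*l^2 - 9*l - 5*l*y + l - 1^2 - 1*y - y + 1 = -20*l^2 + l*(-5*y - 8) - 2*y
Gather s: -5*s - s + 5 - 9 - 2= -6*s - 6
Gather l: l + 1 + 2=l + 3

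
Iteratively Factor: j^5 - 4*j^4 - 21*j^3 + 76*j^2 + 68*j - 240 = (j + 2)*(j^4 - 6*j^3 - 9*j^2 + 94*j - 120) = (j + 2)*(j + 4)*(j^3 - 10*j^2 + 31*j - 30) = (j - 2)*(j + 2)*(j + 4)*(j^2 - 8*j + 15) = (j - 3)*(j - 2)*(j + 2)*(j + 4)*(j - 5)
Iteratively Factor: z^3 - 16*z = (z - 4)*(z^2 + 4*z) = (z - 4)*(z + 4)*(z)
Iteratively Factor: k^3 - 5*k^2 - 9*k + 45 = (k + 3)*(k^2 - 8*k + 15) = (k - 5)*(k + 3)*(k - 3)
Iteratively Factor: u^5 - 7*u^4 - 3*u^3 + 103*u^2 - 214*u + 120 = (u - 5)*(u^4 - 2*u^3 - 13*u^2 + 38*u - 24) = (u - 5)*(u + 4)*(u^3 - 6*u^2 + 11*u - 6) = (u - 5)*(u - 3)*(u + 4)*(u^2 - 3*u + 2) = (u - 5)*(u - 3)*(u - 2)*(u + 4)*(u - 1)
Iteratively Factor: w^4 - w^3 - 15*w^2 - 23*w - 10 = (w + 2)*(w^3 - 3*w^2 - 9*w - 5) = (w - 5)*(w + 2)*(w^2 + 2*w + 1) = (w - 5)*(w + 1)*(w + 2)*(w + 1)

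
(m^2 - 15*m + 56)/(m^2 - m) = (m^2 - 15*m + 56)/(m*(m - 1))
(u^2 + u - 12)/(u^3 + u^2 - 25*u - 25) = (u^2 + u - 12)/(u^3 + u^2 - 25*u - 25)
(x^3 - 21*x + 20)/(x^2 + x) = (x^3 - 21*x + 20)/(x*(x + 1))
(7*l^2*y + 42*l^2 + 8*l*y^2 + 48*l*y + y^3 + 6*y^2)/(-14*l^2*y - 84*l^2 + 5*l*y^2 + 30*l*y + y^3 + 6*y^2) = (l + y)/(-2*l + y)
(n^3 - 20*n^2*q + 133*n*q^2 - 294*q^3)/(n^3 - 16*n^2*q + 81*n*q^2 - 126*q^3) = (-n + 7*q)/(-n + 3*q)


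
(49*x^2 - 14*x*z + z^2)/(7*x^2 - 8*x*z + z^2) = (7*x - z)/(x - z)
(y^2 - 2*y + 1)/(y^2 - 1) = (y - 1)/(y + 1)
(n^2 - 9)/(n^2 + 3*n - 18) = (n + 3)/(n + 6)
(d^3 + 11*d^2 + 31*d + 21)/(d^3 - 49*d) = (d^2 + 4*d + 3)/(d*(d - 7))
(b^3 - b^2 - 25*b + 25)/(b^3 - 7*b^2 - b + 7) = (b^2 - 25)/(b^2 - 6*b - 7)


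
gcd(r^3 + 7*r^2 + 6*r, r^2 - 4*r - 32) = 1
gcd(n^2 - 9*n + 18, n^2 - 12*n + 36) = n - 6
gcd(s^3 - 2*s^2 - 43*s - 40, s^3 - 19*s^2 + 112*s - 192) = s - 8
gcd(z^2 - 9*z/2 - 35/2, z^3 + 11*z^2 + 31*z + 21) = 1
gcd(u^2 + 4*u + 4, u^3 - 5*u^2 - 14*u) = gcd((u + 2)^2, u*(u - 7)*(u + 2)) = u + 2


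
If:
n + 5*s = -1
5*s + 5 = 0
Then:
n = 4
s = -1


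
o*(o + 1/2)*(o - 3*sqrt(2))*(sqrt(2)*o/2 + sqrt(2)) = sqrt(2)*o^4/2 - 3*o^3 + 5*sqrt(2)*o^3/4 - 15*o^2/2 + sqrt(2)*o^2/2 - 3*o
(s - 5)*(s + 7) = s^2 + 2*s - 35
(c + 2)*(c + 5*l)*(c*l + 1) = c^3*l + 5*c^2*l^2 + 2*c^2*l + c^2 + 10*c*l^2 + 5*c*l + 2*c + 10*l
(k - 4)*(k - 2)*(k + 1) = k^3 - 5*k^2 + 2*k + 8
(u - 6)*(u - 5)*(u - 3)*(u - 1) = u^4 - 15*u^3 + 77*u^2 - 153*u + 90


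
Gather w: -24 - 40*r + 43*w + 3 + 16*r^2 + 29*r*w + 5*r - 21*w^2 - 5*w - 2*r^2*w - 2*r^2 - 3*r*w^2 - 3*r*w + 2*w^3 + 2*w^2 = 14*r^2 - 35*r + 2*w^3 + w^2*(-3*r - 19) + w*(-2*r^2 + 26*r + 38) - 21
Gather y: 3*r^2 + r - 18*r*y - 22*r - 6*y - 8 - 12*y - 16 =3*r^2 - 21*r + y*(-18*r - 18) - 24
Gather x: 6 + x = x + 6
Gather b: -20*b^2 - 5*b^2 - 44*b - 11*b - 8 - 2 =-25*b^2 - 55*b - 10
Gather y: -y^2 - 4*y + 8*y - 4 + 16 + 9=-y^2 + 4*y + 21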